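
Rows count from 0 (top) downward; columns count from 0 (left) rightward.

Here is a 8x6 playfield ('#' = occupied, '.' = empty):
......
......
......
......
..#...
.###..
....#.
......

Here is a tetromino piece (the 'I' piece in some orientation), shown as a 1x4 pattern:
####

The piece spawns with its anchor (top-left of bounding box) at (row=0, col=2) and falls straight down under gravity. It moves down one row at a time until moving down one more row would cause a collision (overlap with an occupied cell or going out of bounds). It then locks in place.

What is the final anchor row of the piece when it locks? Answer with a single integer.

Spawn at (row=0, col=2). Try each row:
  row 0: fits
  row 1: fits
  row 2: fits
  row 3: fits
  row 4: blocked -> lock at row 3

Answer: 3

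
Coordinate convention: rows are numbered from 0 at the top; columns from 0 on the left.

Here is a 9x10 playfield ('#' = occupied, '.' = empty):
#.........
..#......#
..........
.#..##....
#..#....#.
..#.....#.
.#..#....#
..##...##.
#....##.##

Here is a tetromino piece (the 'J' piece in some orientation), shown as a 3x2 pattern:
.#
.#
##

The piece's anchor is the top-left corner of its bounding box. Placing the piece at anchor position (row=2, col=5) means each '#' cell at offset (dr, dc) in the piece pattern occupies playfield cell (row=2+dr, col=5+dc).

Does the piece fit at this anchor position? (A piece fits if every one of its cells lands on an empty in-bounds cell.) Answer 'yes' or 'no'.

Check each piece cell at anchor (2, 5):
  offset (0,1) -> (2,6): empty -> OK
  offset (1,1) -> (3,6): empty -> OK
  offset (2,0) -> (4,5): empty -> OK
  offset (2,1) -> (4,6): empty -> OK
All cells valid: yes

Answer: yes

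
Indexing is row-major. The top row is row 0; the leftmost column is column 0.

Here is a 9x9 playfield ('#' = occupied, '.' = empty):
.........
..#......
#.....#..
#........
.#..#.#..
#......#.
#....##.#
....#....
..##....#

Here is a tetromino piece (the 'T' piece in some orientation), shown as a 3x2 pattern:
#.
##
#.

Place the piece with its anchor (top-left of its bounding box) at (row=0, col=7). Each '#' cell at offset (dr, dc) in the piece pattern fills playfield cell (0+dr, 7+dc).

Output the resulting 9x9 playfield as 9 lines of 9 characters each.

Answer: .......#.
..#....##
#.....##.
#........
.#..#.#..
#......#.
#....##.#
....#....
..##....#

Derivation:
Fill (0+0,7+0) = (0,7)
Fill (0+1,7+0) = (1,7)
Fill (0+1,7+1) = (1,8)
Fill (0+2,7+0) = (2,7)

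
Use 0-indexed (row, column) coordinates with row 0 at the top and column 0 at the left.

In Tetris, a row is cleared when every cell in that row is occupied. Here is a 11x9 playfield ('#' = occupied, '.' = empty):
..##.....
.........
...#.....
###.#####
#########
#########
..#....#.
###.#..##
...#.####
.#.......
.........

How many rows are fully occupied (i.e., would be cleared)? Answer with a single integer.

Answer: 2

Derivation:
Check each row:
  row 0: 7 empty cells -> not full
  row 1: 9 empty cells -> not full
  row 2: 8 empty cells -> not full
  row 3: 1 empty cell -> not full
  row 4: 0 empty cells -> FULL (clear)
  row 5: 0 empty cells -> FULL (clear)
  row 6: 7 empty cells -> not full
  row 7: 3 empty cells -> not full
  row 8: 4 empty cells -> not full
  row 9: 8 empty cells -> not full
  row 10: 9 empty cells -> not full
Total rows cleared: 2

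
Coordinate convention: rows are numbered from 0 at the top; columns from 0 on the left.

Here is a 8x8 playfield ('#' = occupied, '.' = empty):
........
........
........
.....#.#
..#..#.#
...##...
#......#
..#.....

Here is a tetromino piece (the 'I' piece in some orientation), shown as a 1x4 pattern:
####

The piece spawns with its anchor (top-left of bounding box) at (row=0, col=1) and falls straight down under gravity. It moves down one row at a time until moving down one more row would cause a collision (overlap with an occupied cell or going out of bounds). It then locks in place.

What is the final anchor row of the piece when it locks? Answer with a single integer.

Spawn at (row=0, col=1). Try each row:
  row 0: fits
  row 1: fits
  row 2: fits
  row 3: fits
  row 4: blocked -> lock at row 3

Answer: 3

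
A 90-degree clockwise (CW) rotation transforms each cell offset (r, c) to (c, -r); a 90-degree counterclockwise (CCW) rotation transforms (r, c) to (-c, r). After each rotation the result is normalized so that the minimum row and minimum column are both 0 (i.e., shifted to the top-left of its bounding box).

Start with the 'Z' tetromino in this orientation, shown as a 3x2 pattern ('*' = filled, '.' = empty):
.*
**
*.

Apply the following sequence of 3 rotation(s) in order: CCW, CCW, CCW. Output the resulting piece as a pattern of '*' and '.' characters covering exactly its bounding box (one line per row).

Answer: **.
.**

Derivation:
Start:
.*
**
*.
After rotation 1 (CCW):
**.
.**
After rotation 2 (CCW):
.*
**
*.
After rotation 3 (CCW):
**.
.**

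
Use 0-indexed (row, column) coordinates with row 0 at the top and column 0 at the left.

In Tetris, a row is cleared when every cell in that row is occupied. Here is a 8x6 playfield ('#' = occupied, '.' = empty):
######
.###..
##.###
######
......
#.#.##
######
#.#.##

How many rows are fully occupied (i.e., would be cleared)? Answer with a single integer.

Answer: 3

Derivation:
Check each row:
  row 0: 0 empty cells -> FULL (clear)
  row 1: 3 empty cells -> not full
  row 2: 1 empty cell -> not full
  row 3: 0 empty cells -> FULL (clear)
  row 4: 6 empty cells -> not full
  row 5: 2 empty cells -> not full
  row 6: 0 empty cells -> FULL (clear)
  row 7: 2 empty cells -> not full
Total rows cleared: 3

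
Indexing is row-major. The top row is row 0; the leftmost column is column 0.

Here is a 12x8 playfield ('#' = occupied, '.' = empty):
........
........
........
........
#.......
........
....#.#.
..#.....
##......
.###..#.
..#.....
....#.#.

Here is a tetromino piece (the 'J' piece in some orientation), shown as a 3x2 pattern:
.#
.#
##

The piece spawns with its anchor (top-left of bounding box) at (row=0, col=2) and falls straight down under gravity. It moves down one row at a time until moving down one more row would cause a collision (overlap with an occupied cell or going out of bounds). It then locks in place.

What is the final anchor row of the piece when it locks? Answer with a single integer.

Answer: 4

Derivation:
Spawn at (row=0, col=2). Try each row:
  row 0: fits
  row 1: fits
  row 2: fits
  row 3: fits
  row 4: fits
  row 5: blocked -> lock at row 4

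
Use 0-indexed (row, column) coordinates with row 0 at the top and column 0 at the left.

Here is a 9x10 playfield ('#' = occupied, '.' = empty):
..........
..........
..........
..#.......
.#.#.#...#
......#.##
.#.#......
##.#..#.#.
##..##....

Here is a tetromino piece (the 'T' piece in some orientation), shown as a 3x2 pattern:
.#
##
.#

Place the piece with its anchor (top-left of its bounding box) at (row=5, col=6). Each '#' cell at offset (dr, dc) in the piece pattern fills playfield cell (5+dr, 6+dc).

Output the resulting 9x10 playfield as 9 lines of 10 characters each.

Fill (5+0,6+1) = (5,7)
Fill (5+1,6+0) = (6,6)
Fill (5+1,6+1) = (6,7)
Fill (5+2,6+1) = (7,7)

Answer: ..........
..........
..........
..#.......
.#.#.#...#
......####
.#.#..##..
##.#..###.
##..##....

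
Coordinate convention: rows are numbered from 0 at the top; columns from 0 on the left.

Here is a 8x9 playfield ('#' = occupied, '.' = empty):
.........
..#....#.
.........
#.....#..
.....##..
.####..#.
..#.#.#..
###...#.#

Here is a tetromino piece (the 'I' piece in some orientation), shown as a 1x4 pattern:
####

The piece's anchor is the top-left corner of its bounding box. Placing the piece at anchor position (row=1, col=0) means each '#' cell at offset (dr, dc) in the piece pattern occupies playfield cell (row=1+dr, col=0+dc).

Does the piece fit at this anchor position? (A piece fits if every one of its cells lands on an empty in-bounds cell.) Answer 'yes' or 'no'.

Check each piece cell at anchor (1, 0):
  offset (0,0) -> (1,0): empty -> OK
  offset (0,1) -> (1,1): empty -> OK
  offset (0,2) -> (1,2): occupied ('#') -> FAIL
  offset (0,3) -> (1,3): empty -> OK
All cells valid: no

Answer: no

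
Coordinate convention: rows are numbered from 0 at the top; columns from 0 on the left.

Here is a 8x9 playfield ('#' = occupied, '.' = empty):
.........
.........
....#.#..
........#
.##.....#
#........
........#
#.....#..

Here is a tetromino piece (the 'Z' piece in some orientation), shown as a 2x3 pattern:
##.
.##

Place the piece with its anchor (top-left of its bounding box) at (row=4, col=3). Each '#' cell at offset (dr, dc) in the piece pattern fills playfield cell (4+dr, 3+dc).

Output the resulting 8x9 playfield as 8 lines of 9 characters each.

Answer: .........
.........
....#.#..
........#
.####...#
#...##...
........#
#.....#..

Derivation:
Fill (4+0,3+0) = (4,3)
Fill (4+0,3+1) = (4,4)
Fill (4+1,3+1) = (5,4)
Fill (4+1,3+2) = (5,5)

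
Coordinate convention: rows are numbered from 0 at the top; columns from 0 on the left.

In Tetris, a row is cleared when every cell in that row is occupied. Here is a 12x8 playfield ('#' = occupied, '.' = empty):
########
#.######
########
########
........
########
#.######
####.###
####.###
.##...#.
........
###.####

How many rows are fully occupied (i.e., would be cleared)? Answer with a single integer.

Check each row:
  row 0: 0 empty cells -> FULL (clear)
  row 1: 1 empty cell -> not full
  row 2: 0 empty cells -> FULL (clear)
  row 3: 0 empty cells -> FULL (clear)
  row 4: 8 empty cells -> not full
  row 5: 0 empty cells -> FULL (clear)
  row 6: 1 empty cell -> not full
  row 7: 1 empty cell -> not full
  row 8: 1 empty cell -> not full
  row 9: 5 empty cells -> not full
  row 10: 8 empty cells -> not full
  row 11: 1 empty cell -> not full
Total rows cleared: 4

Answer: 4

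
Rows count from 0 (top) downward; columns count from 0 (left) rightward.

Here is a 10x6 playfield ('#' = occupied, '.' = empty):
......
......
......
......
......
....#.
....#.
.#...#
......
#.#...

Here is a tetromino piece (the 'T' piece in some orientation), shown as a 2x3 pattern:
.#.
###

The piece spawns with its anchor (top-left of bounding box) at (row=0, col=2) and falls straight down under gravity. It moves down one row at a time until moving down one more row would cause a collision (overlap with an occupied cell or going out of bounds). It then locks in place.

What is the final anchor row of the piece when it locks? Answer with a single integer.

Answer: 3

Derivation:
Spawn at (row=0, col=2). Try each row:
  row 0: fits
  row 1: fits
  row 2: fits
  row 3: fits
  row 4: blocked -> lock at row 3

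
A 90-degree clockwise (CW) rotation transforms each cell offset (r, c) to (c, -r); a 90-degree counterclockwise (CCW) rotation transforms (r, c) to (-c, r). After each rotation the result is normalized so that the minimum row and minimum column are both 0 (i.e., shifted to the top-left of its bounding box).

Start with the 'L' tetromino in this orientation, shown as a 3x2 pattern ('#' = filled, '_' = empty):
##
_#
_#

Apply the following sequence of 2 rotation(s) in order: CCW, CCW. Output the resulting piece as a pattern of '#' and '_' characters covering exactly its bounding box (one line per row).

Answer: #_
#_
##

Derivation:
Start:
##
_#
_#
After rotation 1 (CCW):
###
#__
After rotation 2 (CCW):
#_
#_
##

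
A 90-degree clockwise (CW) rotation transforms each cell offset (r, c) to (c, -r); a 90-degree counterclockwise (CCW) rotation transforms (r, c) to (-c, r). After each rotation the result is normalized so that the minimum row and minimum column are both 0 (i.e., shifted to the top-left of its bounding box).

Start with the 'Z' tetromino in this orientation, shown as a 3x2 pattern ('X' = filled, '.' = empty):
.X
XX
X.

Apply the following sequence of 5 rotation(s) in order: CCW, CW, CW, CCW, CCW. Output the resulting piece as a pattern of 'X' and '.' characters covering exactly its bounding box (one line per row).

Answer: XX.
.XX

Derivation:
Start:
.X
XX
X.
After rotation 1 (CCW):
XX.
.XX
After rotation 2 (CW):
.X
XX
X.
After rotation 3 (CW):
XX.
.XX
After rotation 4 (CCW):
.X
XX
X.
After rotation 5 (CCW):
XX.
.XX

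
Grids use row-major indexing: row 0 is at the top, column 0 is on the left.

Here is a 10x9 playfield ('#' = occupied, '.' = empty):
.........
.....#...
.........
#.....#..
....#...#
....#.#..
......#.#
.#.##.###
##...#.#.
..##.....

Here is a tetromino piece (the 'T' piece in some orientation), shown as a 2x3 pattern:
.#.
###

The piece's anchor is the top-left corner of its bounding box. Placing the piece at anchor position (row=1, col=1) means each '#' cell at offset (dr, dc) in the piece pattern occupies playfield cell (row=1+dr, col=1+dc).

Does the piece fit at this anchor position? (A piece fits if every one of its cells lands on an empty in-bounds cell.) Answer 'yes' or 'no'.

Check each piece cell at anchor (1, 1):
  offset (0,1) -> (1,2): empty -> OK
  offset (1,0) -> (2,1): empty -> OK
  offset (1,1) -> (2,2): empty -> OK
  offset (1,2) -> (2,3): empty -> OK
All cells valid: yes

Answer: yes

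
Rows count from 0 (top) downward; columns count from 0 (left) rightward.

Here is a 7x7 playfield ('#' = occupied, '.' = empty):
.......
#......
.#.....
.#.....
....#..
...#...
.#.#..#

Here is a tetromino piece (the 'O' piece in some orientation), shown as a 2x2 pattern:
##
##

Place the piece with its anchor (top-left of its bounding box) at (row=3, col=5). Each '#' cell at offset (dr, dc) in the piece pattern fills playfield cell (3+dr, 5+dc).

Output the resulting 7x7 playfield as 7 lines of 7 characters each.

Answer: .......
#......
.#.....
.#...##
....###
...#...
.#.#..#

Derivation:
Fill (3+0,5+0) = (3,5)
Fill (3+0,5+1) = (3,6)
Fill (3+1,5+0) = (4,5)
Fill (3+1,5+1) = (4,6)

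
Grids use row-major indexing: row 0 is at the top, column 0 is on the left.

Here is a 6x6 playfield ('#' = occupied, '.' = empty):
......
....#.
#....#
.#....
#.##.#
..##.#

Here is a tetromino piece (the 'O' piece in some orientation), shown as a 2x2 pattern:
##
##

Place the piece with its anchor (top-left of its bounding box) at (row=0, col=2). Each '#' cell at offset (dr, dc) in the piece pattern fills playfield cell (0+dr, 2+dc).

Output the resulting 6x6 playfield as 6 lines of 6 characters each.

Answer: ..##..
..###.
#....#
.#....
#.##.#
..##.#

Derivation:
Fill (0+0,2+0) = (0,2)
Fill (0+0,2+1) = (0,3)
Fill (0+1,2+0) = (1,2)
Fill (0+1,2+1) = (1,3)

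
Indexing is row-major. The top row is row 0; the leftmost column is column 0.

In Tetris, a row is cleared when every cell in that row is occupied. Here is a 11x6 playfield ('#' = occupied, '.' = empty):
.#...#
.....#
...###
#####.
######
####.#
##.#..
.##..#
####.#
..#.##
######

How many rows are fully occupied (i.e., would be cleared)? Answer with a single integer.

Check each row:
  row 0: 4 empty cells -> not full
  row 1: 5 empty cells -> not full
  row 2: 3 empty cells -> not full
  row 3: 1 empty cell -> not full
  row 4: 0 empty cells -> FULL (clear)
  row 5: 1 empty cell -> not full
  row 6: 3 empty cells -> not full
  row 7: 3 empty cells -> not full
  row 8: 1 empty cell -> not full
  row 9: 3 empty cells -> not full
  row 10: 0 empty cells -> FULL (clear)
Total rows cleared: 2

Answer: 2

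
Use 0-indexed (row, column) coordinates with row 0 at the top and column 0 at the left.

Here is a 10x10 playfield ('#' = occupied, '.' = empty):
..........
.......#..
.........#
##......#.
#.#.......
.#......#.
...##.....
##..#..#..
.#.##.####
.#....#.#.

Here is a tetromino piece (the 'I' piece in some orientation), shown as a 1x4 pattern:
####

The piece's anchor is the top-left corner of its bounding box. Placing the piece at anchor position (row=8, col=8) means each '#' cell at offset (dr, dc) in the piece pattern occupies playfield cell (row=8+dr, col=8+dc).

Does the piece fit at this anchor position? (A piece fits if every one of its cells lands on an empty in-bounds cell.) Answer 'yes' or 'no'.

Answer: no

Derivation:
Check each piece cell at anchor (8, 8):
  offset (0,0) -> (8,8): occupied ('#') -> FAIL
  offset (0,1) -> (8,9): occupied ('#') -> FAIL
  offset (0,2) -> (8,10): out of bounds -> FAIL
  offset (0,3) -> (8,11): out of bounds -> FAIL
All cells valid: no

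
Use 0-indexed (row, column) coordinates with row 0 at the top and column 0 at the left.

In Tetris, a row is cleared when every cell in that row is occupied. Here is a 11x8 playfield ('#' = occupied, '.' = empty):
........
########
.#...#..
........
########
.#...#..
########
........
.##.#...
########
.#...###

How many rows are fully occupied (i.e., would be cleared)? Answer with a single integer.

Check each row:
  row 0: 8 empty cells -> not full
  row 1: 0 empty cells -> FULL (clear)
  row 2: 6 empty cells -> not full
  row 3: 8 empty cells -> not full
  row 4: 0 empty cells -> FULL (clear)
  row 5: 6 empty cells -> not full
  row 6: 0 empty cells -> FULL (clear)
  row 7: 8 empty cells -> not full
  row 8: 5 empty cells -> not full
  row 9: 0 empty cells -> FULL (clear)
  row 10: 4 empty cells -> not full
Total rows cleared: 4

Answer: 4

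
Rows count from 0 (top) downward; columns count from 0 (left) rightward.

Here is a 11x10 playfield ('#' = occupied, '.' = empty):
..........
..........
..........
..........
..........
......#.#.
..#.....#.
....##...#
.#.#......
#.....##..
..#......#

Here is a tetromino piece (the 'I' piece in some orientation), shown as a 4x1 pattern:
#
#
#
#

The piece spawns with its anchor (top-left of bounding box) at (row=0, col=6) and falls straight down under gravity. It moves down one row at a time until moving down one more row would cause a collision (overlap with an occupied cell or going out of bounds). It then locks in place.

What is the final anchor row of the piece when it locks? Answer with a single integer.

Spawn at (row=0, col=6). Try each row:
  row 0: fits
  row 1: fits
  row 2: blocked -> lock at row 1

Answer: 1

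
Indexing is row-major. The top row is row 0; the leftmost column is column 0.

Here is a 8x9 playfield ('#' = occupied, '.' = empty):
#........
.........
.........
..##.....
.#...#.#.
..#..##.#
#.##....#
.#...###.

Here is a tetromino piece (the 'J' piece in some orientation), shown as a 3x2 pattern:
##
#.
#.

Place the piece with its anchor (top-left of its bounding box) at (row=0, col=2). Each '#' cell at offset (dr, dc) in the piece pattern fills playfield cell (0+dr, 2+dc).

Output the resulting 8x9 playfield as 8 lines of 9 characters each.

Fill (0+0,2+0) = (0,2)
Fill (0+0,2+1) = (0,3)
Fill (0+1,2+0) = (1,2)
Fill (0+2,2+0) = (2,2)

Answer: #.##.....
..#......
..#......
..##.....
.#...#.#.
..#..##.#
#.##....#
.#...###.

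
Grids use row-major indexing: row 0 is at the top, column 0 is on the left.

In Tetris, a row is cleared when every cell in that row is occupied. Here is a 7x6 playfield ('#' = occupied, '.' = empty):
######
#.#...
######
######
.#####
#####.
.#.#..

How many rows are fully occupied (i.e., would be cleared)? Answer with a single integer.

Answer: 3

Derivation:
Check each row:
  row 0: 0 empty cells -> FULL (clear)
  row 1: 4 empty cells -> not full
  row 2: 0 empty cells -> FULL (clear)
  row 3: 0 empty cells -> FULL (clear)
  row 4: 1 empty cell -> not full
  row 5: 1 empty cell -> not full
  row 6: 4 empty cells -> not full
Total rows cleared: 3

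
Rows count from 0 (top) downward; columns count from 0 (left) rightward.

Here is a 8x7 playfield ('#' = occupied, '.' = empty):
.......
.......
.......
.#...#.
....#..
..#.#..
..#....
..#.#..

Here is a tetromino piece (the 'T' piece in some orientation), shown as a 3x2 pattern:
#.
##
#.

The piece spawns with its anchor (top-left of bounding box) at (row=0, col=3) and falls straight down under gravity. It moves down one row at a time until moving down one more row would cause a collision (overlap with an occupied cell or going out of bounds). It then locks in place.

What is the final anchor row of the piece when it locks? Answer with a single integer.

Spawn at (row=0, col=3). Try each row:
  row 0: fits
  row 1: fits
  row 2: fits
  row 3: blocked -> lock at row 2

Answer: 2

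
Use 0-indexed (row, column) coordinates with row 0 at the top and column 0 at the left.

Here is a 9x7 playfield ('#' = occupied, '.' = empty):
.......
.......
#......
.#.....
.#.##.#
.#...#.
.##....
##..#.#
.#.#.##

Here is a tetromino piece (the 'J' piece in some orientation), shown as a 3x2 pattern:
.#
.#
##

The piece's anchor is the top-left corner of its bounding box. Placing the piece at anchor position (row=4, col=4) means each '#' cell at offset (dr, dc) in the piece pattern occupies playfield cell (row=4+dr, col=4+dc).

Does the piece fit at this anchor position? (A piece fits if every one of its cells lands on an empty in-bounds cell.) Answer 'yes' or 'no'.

Check each piece cell at anchor (4, 4):
  offset (0,1) -> (4,5): empty -> OK
  offset (1,1) -> (5,5): occupied ('#') -> FAIL
  offset (2,0) -> (6,4): empty -> OK
  offset (2,1) -> (6,5): empty -> OK
All cells valid: no

Answer: no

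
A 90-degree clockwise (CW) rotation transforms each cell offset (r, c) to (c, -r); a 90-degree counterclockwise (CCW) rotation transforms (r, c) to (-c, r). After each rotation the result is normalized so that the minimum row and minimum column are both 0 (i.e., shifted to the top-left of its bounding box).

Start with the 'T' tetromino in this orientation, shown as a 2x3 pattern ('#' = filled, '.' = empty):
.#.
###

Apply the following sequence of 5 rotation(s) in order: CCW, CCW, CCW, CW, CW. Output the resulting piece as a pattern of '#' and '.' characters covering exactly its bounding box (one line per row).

Answer: .#
##
.#

Derivation:
Start:
.#.
###
After rotation 1 (CCW):
.#
##
.#
After rotation 2 (CCW):
###
.#.
After rotation 3 (CCW):
#.
##
#.
After rotation 4 (CW):
###
.#.
After rotation 5 (CW):
.#
##
.#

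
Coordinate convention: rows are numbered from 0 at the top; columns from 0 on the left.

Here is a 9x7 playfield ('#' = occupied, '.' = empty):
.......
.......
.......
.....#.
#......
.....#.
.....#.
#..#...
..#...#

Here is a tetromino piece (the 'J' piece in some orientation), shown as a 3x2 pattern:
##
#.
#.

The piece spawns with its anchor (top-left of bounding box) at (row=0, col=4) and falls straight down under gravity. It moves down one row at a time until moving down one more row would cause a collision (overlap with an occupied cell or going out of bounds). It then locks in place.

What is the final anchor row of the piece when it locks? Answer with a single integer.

Answer: 2

Derivation:
Spawn at (row=0, col=4). Try each row:
  row 0: fits
  row 1: fits
  row 2: fits
  row 3: blocked -> lock at row 2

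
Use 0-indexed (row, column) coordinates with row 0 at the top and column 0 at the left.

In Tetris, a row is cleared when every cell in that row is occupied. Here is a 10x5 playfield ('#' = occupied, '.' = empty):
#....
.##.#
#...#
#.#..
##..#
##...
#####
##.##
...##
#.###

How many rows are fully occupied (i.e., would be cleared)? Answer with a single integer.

Answer: 1

Derivation:
Check each row:
  row 0: 4 empty cells -> not full
  row 1: 2 empty cells -> not full
  row 2: 3 empty cells -> not full
  row 3: 3 empty cells -> not full
  row 4: 2 empty cells -> not full
  row 5: 3 empty cells -> not full
  row 6: 0 empty cells -> FULL (clear)
  row 7: 1 empty cell -> not full
  row 8: 3 empty cells -> not full
  row 9: 1 empty cell -> not full
Total rows cleared: 1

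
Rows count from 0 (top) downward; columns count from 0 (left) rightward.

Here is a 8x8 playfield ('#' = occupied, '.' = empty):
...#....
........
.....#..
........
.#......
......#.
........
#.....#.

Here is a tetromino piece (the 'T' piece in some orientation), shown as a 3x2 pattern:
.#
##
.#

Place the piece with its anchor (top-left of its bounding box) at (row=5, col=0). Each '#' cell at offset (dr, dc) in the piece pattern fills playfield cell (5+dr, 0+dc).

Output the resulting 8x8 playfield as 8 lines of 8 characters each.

Answer: ...#....
........
.....#..
........
.#......
.#....#.
##......
##....#.

Derivation:
Fill (5+0,0+1) = (5,1)
Fill (5+1,0+0) = (6,0)
Fill (5+1,0+1) = (6,1)
Fill (5+2,0+1) = (7,1)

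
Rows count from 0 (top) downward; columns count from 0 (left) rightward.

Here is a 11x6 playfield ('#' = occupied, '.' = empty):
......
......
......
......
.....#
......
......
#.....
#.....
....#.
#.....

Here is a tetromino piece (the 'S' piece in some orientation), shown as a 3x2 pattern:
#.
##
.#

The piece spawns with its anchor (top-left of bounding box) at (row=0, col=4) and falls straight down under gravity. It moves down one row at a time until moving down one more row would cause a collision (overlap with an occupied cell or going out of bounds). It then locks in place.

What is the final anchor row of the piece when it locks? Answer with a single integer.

Answer: 1

Derivation:
Spawn at (row=0, col=4). Try each row:
  row 0: fits
  row 1: fits
  row 2: blocked -> lock at row 1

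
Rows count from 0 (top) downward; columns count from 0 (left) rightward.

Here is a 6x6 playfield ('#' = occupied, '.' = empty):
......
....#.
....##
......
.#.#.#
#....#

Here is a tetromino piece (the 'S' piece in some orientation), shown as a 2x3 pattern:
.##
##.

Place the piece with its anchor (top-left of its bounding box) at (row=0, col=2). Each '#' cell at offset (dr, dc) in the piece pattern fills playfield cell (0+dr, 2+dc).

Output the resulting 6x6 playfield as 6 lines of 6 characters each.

Fill (0+0,2+1) = (0,3)
Fill (0+0,2+2) = (0,4)
Fill (0+1,2+0) = (1,2)
Fill (0+1,2+1) = (1,3)

Answer: ...##.
..###.
....##
......
.#.#.#
#....#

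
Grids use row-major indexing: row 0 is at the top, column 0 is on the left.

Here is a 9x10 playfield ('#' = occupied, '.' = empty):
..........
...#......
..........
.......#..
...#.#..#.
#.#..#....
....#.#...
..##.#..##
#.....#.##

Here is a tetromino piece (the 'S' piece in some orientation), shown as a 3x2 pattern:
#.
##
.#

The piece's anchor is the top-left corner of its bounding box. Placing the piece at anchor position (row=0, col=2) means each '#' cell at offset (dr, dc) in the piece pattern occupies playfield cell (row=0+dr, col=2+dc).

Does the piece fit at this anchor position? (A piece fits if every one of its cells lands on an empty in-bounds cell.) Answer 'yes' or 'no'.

Check each piece cell at anchor (0, 2):
  offset (0,0) -> (0,2): empty -> OK
  offset (1,0) -> (1,2): empty -> OK
  offset (1,1) -> (1,3): occupied ('#') -> FAIL
  offset (2,1) -> (2,3): empty -> OK
All cells valid: no

Answer: no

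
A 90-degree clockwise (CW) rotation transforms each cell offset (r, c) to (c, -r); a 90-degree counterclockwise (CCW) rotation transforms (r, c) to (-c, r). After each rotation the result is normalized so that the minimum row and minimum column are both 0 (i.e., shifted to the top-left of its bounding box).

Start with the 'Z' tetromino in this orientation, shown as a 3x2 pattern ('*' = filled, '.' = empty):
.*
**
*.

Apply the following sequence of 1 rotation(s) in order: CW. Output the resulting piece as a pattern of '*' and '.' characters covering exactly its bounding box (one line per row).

Start:
.*
**
*.
After rotation 1 (CW):
**.
.**

Answer: **.
.**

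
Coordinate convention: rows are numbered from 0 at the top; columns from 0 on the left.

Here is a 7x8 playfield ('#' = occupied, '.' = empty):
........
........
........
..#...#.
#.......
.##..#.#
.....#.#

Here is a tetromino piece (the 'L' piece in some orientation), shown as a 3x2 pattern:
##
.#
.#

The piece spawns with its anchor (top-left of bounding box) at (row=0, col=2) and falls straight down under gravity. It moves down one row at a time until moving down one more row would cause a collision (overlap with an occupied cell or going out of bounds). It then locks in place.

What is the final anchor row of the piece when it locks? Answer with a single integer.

Answer: 2

Derivation:
Spawn at (row=0, col=2). Try each row:
  row 0: fits
  row 1: fits
  row 2: fits
  row 3: blocked -> lock at row 2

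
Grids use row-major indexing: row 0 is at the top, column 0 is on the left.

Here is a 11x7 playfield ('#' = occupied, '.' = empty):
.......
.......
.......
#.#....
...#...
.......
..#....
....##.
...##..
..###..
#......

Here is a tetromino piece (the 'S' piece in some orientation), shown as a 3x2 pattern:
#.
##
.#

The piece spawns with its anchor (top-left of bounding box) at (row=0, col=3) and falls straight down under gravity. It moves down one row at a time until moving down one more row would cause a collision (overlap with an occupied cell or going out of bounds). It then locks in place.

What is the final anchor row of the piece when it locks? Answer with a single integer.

Answer: 2

Derivation:
Spawn at (row=0, col=3). Try each row:
  row 0: fits
  row 1: fits
  row 2: fits
  row 3: blocked -> lock at row 2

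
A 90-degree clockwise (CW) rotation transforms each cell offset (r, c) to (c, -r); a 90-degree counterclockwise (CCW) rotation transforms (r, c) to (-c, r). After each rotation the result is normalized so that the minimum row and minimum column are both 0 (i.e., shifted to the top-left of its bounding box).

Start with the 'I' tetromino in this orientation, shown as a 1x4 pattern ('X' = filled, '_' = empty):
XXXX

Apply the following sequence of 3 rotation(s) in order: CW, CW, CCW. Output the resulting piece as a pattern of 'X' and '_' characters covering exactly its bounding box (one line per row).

Answer: X
X
X
X

Derivation:
Start:
XXXX
After rotation 1 (CW):
X
X
X
X
After rotation 2 (CW):
XXXX
After rotation 3 (CCW):
X
X
X
X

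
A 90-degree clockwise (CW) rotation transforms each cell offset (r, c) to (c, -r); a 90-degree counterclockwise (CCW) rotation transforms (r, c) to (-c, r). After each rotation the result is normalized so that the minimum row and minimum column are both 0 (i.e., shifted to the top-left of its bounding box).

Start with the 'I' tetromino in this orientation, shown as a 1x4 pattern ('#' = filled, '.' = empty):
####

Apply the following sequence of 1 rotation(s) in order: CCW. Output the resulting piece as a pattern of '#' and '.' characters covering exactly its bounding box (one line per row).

Answer: #
#
#
#

Derivation:
Start:
####
After rotation 1 (CCW):
#
#
#
#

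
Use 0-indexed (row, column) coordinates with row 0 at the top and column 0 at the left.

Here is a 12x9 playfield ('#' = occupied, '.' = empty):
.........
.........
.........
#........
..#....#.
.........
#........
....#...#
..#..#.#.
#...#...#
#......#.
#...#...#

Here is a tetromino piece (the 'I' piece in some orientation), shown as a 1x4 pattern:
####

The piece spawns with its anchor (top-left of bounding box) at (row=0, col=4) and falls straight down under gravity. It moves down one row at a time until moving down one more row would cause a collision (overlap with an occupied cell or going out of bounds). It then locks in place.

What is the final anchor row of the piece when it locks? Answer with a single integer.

Answer: 3

Derivation:
Spawn at (row=0, col=4). Try each row:
  row 0: fits
  row 1: fits
  row 2: fits
  row 3: fits
  row 4: blocked -> lock at row 3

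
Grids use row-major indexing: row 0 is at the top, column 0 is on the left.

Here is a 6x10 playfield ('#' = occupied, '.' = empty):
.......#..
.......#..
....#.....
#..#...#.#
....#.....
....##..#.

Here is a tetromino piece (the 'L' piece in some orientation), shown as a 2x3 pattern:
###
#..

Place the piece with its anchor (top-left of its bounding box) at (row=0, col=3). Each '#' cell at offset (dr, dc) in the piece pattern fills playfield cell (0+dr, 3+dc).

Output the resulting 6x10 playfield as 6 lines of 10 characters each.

Answer: ...###.#..
...#...#..
....#.....
#..#...#.#
....#.....
....##..#.

Derivation:
Fill (0+0,3+0) = (0,3)
Fill (0+0,3+1) = (0,4)
Fill (0+0,3+2) = (0,5)
Fill (0+1,3+0) = (1,3)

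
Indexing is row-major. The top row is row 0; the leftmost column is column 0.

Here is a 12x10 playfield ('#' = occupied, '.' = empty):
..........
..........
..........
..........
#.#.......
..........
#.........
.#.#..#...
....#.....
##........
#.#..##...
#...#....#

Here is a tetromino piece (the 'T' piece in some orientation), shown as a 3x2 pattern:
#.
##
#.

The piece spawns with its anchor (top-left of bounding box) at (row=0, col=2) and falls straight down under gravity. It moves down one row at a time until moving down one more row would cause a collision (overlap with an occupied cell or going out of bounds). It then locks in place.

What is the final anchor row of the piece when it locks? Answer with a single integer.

Answer: 1

Derivation:
Spawn at (row=0, col=2). Try each row:
  row 0: fits
  row 1: fits
  row 2: blocked -> lock at row 1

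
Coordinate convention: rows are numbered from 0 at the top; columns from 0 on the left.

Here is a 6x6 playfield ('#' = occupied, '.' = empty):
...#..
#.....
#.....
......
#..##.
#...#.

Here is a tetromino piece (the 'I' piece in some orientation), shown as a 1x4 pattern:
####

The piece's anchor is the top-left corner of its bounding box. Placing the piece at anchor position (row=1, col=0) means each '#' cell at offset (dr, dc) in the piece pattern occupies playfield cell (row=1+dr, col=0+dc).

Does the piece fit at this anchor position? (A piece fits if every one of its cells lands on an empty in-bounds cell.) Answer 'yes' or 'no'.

Answer: no

Derivation:
Check each piece cell at anchor (1, 0):
  offset (0,0) -> (1,0): occupied ('#') -> FAIL
  offset (0,1) -> (1,1): empty -> OK
  offset (0,2) -> (1,2): empty -> OK
  offset (0,3) -> (1,3): empty -> OK
All cells valid: no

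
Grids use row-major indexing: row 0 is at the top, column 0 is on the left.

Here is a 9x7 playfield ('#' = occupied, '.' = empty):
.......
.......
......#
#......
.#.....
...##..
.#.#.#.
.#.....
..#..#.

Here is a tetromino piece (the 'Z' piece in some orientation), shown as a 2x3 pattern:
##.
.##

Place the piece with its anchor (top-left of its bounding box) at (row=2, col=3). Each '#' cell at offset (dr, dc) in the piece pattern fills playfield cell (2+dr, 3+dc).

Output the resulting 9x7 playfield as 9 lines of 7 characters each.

Fill (2+0,3+0) = (2,3)
Fill (2+0,3+1) = (2,4)
Fill (2+1,3+1) = (3,4)
Fill (2+1,3+2) = (3,5)

Answer: .......
.......
...##.#
#...##.
.#.....
...##..
.#.#.#.
.#.....
..#..#.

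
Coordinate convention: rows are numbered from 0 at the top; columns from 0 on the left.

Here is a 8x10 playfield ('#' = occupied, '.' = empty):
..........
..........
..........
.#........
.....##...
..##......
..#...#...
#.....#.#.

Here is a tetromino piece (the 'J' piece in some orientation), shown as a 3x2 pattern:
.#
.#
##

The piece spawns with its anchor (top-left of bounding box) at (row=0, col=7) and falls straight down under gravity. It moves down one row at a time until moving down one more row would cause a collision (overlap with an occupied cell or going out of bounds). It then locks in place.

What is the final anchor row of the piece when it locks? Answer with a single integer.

Spawn at (row=0, col=7). Try each row:
  row 0: fits
  row 1: fits
  row 2: fits
  row 3: fits
  row 4: fits
  row 5: blocked -> lock at row 4

Answer: 4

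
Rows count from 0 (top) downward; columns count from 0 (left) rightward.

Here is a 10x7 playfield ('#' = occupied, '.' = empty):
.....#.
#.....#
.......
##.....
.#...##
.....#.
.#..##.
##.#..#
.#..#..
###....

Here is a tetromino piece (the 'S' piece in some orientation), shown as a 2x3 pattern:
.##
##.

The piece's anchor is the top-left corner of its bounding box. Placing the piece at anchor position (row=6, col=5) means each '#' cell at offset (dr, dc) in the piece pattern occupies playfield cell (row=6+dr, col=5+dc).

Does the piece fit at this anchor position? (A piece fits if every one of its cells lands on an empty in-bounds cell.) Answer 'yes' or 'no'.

Check each piece cell at anchor (6, 5):
  offset (0,1) -> (6,6): empty -> OK
  offset (0,2) -> (6,7): out of bounds -> FAIL
  offset (1,0) -> (7,5): empty -> OK
  offset (1,1) -> (7,6): occupied ('#') -> FAIL
All cells valid: no

Answer: no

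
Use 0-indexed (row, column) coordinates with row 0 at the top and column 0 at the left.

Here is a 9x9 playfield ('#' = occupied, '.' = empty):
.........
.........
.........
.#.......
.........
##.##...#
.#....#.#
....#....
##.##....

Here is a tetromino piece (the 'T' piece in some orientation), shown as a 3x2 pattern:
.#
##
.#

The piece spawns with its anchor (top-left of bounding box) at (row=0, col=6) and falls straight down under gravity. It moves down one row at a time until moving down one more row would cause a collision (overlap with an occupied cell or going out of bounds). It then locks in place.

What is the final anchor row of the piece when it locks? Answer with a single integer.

Spawn at (row=0, col=6). Try each row:
  row 0: fits
  row 1: fits
  row 2: fits
  row 3: fits
  row 4: fits
  row 5: blocked -> lock at row 4

Answer: 4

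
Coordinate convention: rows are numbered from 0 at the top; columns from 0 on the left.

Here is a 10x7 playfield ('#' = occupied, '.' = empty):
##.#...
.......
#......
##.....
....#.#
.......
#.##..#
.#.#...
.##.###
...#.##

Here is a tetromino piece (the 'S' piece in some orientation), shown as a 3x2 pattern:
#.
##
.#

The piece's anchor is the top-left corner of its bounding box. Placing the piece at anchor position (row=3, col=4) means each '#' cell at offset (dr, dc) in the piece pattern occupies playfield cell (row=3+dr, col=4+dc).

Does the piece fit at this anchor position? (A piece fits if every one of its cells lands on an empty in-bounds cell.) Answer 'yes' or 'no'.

Check each piece cell at anchor (3, 4):
  offset (0,0) -> (3,4): empty -> OK
  offset (1,0) -> (4,4): occupied ('#') -> FAIL
  offset (1,1) -> (4,5): empty -> OK
  offset (2,1) -> (5,5): empty -> OK
All cells valid: no

Answer: no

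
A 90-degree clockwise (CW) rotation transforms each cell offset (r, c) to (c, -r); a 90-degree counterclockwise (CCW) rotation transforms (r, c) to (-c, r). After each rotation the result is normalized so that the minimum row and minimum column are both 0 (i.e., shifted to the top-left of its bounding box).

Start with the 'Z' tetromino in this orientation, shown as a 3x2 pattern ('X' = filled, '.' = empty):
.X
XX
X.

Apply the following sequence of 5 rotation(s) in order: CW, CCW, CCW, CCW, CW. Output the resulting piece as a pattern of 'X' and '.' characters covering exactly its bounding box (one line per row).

Start:
.X
XX
X.
After rotation 1 (CW):
XX.
.XX
After rotation 2 (CCW):
.X
XX
X.
After rotation 3 (CCW):
XX.
.XX
After rotation 4 (CCW):
.X
XX
X.
After rotation 5 (CW):
XX.
.XX

Answer: XX.
.XX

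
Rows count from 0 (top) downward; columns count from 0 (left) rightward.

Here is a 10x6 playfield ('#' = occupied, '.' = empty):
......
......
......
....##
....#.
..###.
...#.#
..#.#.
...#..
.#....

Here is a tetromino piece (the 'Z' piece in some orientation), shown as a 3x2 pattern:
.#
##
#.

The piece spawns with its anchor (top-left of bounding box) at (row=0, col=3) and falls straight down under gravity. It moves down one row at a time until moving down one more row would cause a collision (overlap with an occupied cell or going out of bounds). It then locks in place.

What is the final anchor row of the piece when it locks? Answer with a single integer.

Spawn at (row=0, col=3). Try each row:
  row 0: fits
  row 1: fits
  row 2: blocked -> lock at row 1

Answer: 1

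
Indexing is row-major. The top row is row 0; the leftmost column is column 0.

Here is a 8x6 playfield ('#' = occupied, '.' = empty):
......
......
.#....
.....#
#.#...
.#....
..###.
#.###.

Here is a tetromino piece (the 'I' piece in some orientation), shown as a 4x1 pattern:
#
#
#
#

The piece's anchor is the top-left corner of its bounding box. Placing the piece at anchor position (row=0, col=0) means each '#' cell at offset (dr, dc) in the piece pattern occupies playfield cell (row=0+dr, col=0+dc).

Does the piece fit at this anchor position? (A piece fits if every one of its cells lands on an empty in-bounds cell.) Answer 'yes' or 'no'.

Check each piece cell at anchor (0, 0):
  offset (0,0) -> (0,0): empty -> OK
  offset (1,0) -> (1,0): empty -> OK
  offset (2,0) -> (2,0): empty -> OK
  offset (3,0) -> (3,0): empty -> OK
All cells valid: yes

Answer: yes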